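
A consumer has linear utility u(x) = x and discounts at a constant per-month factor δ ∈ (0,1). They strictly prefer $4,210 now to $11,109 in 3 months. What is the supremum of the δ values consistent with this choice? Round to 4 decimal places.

Comparing present values: 4210 > δ^3·11109.
So δ^3 < 4210/11109 = 0.37897; taking the cube root of both positive sides preserves the inequality.
δ < 0.37897^(1/3) = 0.7237.

δ < 0.7237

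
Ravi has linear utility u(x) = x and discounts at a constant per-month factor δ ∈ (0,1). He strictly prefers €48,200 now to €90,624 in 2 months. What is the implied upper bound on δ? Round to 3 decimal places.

Under u(x) = x this choice says 48200 > δ^2·90624.
Dividing by 90624: δ^2 < 0.53187. Both sides are positive, so the square root keeps the direction.
δ < 0.53187^(1/2) = 0.729.

δ < 0.729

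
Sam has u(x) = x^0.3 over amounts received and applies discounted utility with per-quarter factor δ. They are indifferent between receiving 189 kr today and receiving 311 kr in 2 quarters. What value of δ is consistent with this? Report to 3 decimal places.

δ ≈ 0.928

Equating discounted utilities: u(189) = δ^2·u(311) ⇒ δ^2 = u(189)/u(311).
Since u(x) = x^0.3, δ^2 = (189/311)^0.3 = 0.60772^0.3 = 0.86121.
So δ = 0.86121^(1/2) ≈ 0.928.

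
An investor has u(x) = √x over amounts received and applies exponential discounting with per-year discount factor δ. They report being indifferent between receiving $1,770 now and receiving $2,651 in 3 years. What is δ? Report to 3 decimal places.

δ ≈ 0.935

The payoff in 3 years is discounted by δ^3, so u(1770) = δ^3·u(2651) and δ^3 = u(1770)/u(2651).
With u(x) = √x: δ^3 = √1770/√2651 = √(1770/2651) = 0.81711.
Taking the cube root: δ = 0.81711^(1/3) ≈ 0.935.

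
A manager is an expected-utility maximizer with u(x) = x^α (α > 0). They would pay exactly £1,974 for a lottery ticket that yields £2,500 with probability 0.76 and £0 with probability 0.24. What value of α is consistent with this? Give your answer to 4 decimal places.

Since u(0) = 0, the lottery's EU is 0.76·2500^α.
Indifference: 1974^α = 0.76·2500^α, so (1974/2500)^α = 0.76.
Taking logs: α·ln(1974/2500) = ln(0.76), so α = -0.2744368 / -0.2362288 ≈ 1.1617.

α ≈ 1.1617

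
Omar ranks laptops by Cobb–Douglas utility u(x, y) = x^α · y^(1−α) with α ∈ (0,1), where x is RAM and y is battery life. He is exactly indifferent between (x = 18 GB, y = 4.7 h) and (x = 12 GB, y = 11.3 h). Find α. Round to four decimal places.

α ≈ 0.6839

The Cobb–Douglas utilities coincide, so 18^α·4.7^(1−α) = 12^α·11.3^(1−α).
Rearrange to (18/12)^α = (11.3/4.7)^(1−α) and take logs: α·0.4054651 = (1−α)·0.8772402.
Thus α·(1.2827053) = 0.8772402, so α = 0.8772402/1.2827053 ≈ 0.6839.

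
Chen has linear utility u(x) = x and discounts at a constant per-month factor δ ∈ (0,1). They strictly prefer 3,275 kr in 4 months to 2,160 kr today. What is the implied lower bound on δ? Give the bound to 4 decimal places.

δ > 0.9012

The preference means 2160 < δ^4·3275.
So δ^4 > 2160/3275 = 0.65954; taking the 4th root of both positive sides preserves the inequality.
δ > 0.65954^(1/4) = 0.9012.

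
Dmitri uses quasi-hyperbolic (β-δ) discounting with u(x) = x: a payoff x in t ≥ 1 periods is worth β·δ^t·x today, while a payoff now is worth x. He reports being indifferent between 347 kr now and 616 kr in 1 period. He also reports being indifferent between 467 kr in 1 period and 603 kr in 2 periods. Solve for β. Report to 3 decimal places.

β ≈ 0.727

From the later pair, β·δ^1·467 = β·δ^2·603; dividing through, δ = 467/603 = 0.77446.
Substituting δ into 347 = β·δ·616: β = 347/(477.068) ≈ 0.727.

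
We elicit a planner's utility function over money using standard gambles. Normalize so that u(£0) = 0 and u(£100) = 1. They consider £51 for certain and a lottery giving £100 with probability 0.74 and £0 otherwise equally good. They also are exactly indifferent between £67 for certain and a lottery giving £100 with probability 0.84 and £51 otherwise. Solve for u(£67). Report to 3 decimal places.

From the first indifference, u(£51) = 0.74·u(£100) + 0.26·u(£0) = 0.74·1 + 0.26·0 = 0.74.
The second indifference gives u(£67) = 0.84·u(£100) + 0.16·u(£51) = 0.84·1.00 + 0.16·0.74 = 0.9584.

0.958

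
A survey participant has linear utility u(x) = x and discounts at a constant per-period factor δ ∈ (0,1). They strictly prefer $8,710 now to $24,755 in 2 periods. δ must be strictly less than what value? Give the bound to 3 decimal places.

Comparing present values: 8710 > δ^2·24755.
Hence δ^2 < 8710/24755 = 0.35185, and x ↦ x^(1/2) is increasing on (0,∞).
δ < 0.35185^(1/2) = 0.593.

δ < 0.593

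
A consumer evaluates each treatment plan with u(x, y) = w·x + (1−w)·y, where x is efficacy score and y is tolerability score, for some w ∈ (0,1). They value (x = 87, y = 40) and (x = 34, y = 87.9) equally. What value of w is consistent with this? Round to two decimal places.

w = 0.47

u(87,40) = u(34,87.9) means w·87 + (1−w)·40 = w·34 + (1−w)·87.9.
w·(87−34) = (1−w)·(87.9−40), i.e. w·53 = (1−w)·47.9.
The marginal rate of substitution is 47.9/53, so w = 47.9/(53+47.9) = 0.47.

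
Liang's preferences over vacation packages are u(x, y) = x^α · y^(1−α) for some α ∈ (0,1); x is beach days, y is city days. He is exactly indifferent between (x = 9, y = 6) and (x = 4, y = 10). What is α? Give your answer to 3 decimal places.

α ≈ 0.386

Set the two utilities equal: 9^α·6^(1−α) = 4^α·10^(1−α).
Rearrange to (9/4)^α = (10/6)^(1−α) and take logs: α·0.810930 = (1−α)·0.510826.
So α/(1−α) = (0.510826)/(0.810930) = 0.629926, and α = 0.629926/1.629926 ≈ 0.386.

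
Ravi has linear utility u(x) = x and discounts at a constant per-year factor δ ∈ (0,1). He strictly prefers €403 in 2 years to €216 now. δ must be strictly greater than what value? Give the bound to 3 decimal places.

Comparing present values: 216 < δ^2·403.
So δ^2 > 216/403 = 0.53598; taking the square root of both positive sides preserves the inequality.
δ > 0.53598^(1/2) = 0.732.

δ > 0.732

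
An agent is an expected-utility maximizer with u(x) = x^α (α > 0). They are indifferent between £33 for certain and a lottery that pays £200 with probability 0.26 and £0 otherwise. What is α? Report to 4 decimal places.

α ≈ 0.7476

Since u(0) = 0, the lottery's EU is 0.26·200^α.
Setting u(33) equal to that: 33^α = 0.26·200^α ⇒ (33/200)^α = 0.26.
α = ln(0.26) / ln(33/200) = -1.3470736/-1.8018098 ≈ 0.7476.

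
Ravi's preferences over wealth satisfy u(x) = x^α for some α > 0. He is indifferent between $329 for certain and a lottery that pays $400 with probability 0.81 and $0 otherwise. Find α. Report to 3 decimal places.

α ≈ 1.078

EU(lottery) = 0.81·400^α + 0.19·0 = 0.81·400^α.
Setting u(329) equal to that: 329^α = 0.81·400^α ⇒ (329/400)^α = 0.81.
α = ln(0.81) / ln(329/400) = -0.210721/-0.195407 ≈ 1.078.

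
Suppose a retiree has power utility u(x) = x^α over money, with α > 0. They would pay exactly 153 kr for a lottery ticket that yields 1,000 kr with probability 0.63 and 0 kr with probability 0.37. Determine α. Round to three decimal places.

Since u(0) = 0, the lottery's EU is 0.63·1000^α.
Setting u(153) equal to that: 153^α = 0.63·1000^α ⇒ (153/1000)^α = 0.63.
Taking logs: α·ln(153/1000) = ln(0.63), so α = -0.462035 / -1.877317 ≈ 0.246.

α ≈ 0.246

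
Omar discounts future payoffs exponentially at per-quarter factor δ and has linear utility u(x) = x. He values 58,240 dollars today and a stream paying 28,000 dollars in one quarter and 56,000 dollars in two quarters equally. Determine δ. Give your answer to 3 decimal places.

δ ≈ 0.800

The stream is worth 28000δ + 56000δ² today, so 28000δ + 56000δ² = 58240.
Rearranged: 56000δ² + 28000δ − 58240 = 0.
δ = (−28000 + √(28000² + 4·56000·58240)) / (2·56000) = (−28000 + √13829760000.00) / 112000 ≈ 0.800.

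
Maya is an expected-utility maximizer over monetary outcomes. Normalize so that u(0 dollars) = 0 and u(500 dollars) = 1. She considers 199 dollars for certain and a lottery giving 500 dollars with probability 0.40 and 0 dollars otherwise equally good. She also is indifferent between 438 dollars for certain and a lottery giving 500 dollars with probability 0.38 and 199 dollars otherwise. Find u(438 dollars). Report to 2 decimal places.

0.63

First, u(199 dollars) = 0.40·u(500 dollars) + 0.60·u(0 dollars) = 0.40.
The second indifference gives u(438 dollars) = 0.38·u(500 dollars) + 0.62·u(199 dollars) = 0.38·1.00 + 0.62·0.40 = 0.6280.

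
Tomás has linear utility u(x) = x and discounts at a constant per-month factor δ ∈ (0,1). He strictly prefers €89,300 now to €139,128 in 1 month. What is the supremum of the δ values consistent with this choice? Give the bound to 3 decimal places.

δ < 0.642

Under u(x) = x this choice says 89300 > δ·139128.
Dividing through by 139128 gives δ < 0.64185.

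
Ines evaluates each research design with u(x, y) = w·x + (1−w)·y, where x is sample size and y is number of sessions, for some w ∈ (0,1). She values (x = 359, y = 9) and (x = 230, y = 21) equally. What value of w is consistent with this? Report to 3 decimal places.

Indifference: w·359 + (1−w)·9 = w·230 + (1−w)·21.
w·(359−230) = (1−w)·(21−9), i.e. w·129 = (1−w)·12.
The marginal rate of substitution is 12/129, so w = 12/(129+12) = 0.085.

w = 0.085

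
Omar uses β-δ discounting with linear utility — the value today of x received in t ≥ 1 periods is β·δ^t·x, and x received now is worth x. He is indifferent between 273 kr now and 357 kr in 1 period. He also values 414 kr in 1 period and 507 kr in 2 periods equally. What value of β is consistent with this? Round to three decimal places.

The second indifference involves only future payoffs, so β cancels: β·δ^1·414 = β·δ^2·507, giving δ = 414/507 = 0.81657.
The first indifference: 273 = β·δ·357, so β = 273/(δ·357) = 273/(0.81657·357) ≈ 0.936.

β ≈ 0.936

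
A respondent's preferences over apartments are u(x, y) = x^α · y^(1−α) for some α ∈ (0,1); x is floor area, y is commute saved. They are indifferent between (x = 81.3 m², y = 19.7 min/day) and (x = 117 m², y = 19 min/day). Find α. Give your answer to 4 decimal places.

The Cobb–Douglas utilities coincide, so 81.3^α·19.7^(1−α) = 117^α·19^(1−α).
Rearrange to (81.3/117)^α = (19/19.7)^(1−α) and take logs: α·-0.3640279 = (1−α)·-0.0361797.
Thus α·(-0.4002076) = -0.0361797, so α = -0.0361797/-0.4002076 ≈ 0.0904.

α ≈ 0.0904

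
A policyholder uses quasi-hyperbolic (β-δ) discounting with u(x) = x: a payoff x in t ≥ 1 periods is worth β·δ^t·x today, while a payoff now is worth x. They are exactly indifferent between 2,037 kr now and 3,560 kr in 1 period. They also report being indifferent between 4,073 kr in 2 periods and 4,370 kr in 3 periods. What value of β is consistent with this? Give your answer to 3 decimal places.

β ≈ 0.614

Both payoffs in the second observation are in the future, so β drops out: δ^2·4073 = δ^3·4370 ⇒ δ = 4073/4370 = 0.93204.
The first indifference: 2037 = β·δ·3560, so β = 2037/(δ·3560) = 2037/(0.93204·3560) ≈ 0.614.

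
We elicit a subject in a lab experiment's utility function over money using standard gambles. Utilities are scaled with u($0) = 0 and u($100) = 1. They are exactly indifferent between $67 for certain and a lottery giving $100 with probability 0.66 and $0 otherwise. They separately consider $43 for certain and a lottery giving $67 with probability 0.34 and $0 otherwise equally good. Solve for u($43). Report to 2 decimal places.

From the first indifference, u($67) = 0.66·u($100) + 0.34·u($0) = 0.66·1 + 0.34·0 = 0.66.
The second indifference gives u($43) = 0.34·u($67) + 0.66·u($0) = 0.34·0.66 + 0.66·0.00 = 0.2244.

0.22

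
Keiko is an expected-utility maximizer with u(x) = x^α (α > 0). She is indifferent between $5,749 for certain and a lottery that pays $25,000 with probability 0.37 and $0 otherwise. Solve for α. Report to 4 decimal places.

Since u(0) = 0, the lottery's EU is 0.37·25000^α.
Indifference: 5749^α = 0.37·25000^α, so (5749/25000)^α = 0.37.
Take logs: α = ln 0.37 / ln(5749/25000) ≈ 0.676431.

α ≈ 0.6764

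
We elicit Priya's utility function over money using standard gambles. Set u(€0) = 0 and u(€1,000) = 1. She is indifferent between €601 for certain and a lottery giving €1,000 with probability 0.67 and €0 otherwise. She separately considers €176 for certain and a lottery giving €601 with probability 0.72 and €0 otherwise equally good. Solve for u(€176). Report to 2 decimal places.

0.48

From the first indifference, u(€601) = 0.67·u(€1,000) + 0.33·u(€0) = 0.67·1 + 0.33·0 = 0.67.
The second indifference gives u(€176) = 0.72·u(€601) + 0.28·u(€0) = 0.72·0.67 + 0.28·0.00 = 0.4824.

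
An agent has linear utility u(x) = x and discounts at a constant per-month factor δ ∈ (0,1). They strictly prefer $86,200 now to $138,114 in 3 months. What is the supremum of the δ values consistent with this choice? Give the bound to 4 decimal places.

Comparing present values: 86200 > δ^3·138114.
Hence δ^3 < 86200/138114 = 0.62412, and x ↦ x^(1/3) is increasing on (0,∞).
δ < 0.62412^(1/3) = 0.8546.

δ < 0.8546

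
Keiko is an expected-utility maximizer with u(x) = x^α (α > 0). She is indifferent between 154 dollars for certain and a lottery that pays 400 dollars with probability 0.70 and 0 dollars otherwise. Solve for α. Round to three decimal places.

α ≈ 0.374

The lottery's expected utility is 0.70·u(400) + 0.30·u(0) = 0.70·400^α (since u(0) = 0 for α > 0).
Equating: 154^α = 0.70·400^α, i.e. 0.3850^α = 0.70.
Take logs: α = ln 0.70 / ln(154/400) ≈ 0.37367.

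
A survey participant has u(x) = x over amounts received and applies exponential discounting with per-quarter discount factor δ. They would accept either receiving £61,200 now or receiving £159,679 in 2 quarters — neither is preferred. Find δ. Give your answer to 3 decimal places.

δ ≈ 0.619

Indifference means u(61200) = δ^2 · u(159679), so δ^2 = u(61200)/u(159679).
With u(x) = x: δ^2 = 61200/159679 = 0.38327.
Taking the square root: δ = 0.38327^(1/2) ≈ 0.619.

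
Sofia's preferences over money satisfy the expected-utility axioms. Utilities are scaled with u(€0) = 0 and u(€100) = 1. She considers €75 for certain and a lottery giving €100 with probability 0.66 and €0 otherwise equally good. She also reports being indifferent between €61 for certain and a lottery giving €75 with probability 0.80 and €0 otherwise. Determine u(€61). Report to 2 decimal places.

0.53

The first gamble pins u(€75): it must equal 0.66·1 + 0.34·0 = 0.66.
Chaining: u(€61) = 0.80·0.66 + 0.20·0.00 = 0.5280.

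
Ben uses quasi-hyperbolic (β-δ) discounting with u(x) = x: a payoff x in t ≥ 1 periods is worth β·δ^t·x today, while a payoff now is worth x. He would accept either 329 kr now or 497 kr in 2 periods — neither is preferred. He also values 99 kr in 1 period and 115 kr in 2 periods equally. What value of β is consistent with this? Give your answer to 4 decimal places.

From the later pair, β·δ^1·99 = β·δ^2·115; dividing through, δ = 99/115 = 0.86087.
Now use the now-vs-future pair: 329 = β·δ^2·497 gives β = 329/(0.74110·497) ≈ 0.8932.

β ≈ 0.8932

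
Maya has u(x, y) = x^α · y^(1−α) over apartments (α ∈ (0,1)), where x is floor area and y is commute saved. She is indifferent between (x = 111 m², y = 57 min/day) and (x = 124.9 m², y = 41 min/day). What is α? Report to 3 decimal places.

Indifference: 111^α · 57^(1−α) = 124.9^α · 41^(1−α).
(111/124.9)^α = (41/57)^(1−α); take logs: α·ln(111/124.9) = (1−α)·ln(41/57), i.e. α·-0.117983 = (1−α)·-0.329479.
So α/(1−α) = (-0.329479)/(-0.117983) = 2.792597, and α = 2.792597/3.792597 ≈ 0.736.

α ≈ 0.736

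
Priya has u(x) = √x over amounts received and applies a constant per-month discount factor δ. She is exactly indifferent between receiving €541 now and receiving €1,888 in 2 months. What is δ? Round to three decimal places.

δ ≈ 0.732

Equating discounted utilities: u(541) = δ^2·u(1888) ⇒ δ^2 = u(541)/u(1888).
Since u(x) = √x, δ^2 = √(541/1888) = 0.53530.
Taking the square root: δ = 0.53530^(1/2) ≈ 0.732.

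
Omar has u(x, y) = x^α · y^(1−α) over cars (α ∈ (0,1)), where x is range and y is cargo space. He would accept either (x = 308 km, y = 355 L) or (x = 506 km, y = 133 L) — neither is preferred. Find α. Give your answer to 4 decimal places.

The Cobb–Douglas utilities coincide, so 308^α·355^(1−α) = 506^α·133^(1−α).
Rearrange to (308/506)^α = (133/355)^(1−α) and take logs: α·-0.4964369 = (1−α)·-0.9817687.
So α/(1−α) = (-0.9817687)/(-0.4964369) = 1.9776304, and α = 1.9776304/2.9776304 ≈ 0.6642.

α ≈ 0.6642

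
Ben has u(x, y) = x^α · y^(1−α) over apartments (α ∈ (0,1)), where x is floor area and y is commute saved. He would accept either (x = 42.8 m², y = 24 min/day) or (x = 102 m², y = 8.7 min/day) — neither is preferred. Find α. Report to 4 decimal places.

Indifference: 42.8^α · 24^(1−α) = 102^α · 8.7^(1−α).
Taking logs: α·ln 42.8 + (1−α)·ln 24 = α·ln 102 + (1−α)·ln 8.7, i.e. α·-0.8684347 = (1−α)·-1.0147308.
With A = -0.8684347 and B = -1.0147308: α·A = (1−α)·B, so α = B/(A+B) = -1.0147308/-1.8831655 ≈ 0.5388.

α ≈ 0.5388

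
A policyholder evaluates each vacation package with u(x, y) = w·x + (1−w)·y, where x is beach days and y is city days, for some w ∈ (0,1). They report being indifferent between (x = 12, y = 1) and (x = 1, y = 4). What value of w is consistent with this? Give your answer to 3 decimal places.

Equating utilities: w·12 + (1−w)·1 = w·1 + (1−w)·4.
Rearranging, 11·w − 3·(1−w) = 0.
Hence w = 3/(11+3) = 3/14 = 0.214.

w = 0.214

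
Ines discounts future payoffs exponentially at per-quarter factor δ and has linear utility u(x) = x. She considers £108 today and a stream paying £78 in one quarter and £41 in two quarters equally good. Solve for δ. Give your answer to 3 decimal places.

δ ≈ 0.930

Present value of the stream is 78·δ + 41·δ². Indifference gives 78δ + 41δ² = 108.
That is, 41δ² + 78δ − 108 = 0, a quadratic in δ.
The positive root is δ = [−78 + √(78² + 4·41·108)] / (2·41) = (−78 + 154.260)/82 ≈ 0.930.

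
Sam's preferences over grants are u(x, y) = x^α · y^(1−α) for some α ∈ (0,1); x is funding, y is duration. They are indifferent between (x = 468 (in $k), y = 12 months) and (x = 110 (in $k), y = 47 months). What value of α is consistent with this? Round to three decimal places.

Indifference: 468^α · 12^(1−α) = 110^α · 47^(1−α).
Rearrange to (468/110)^α = (47/12)^(1−α) and take logs: α·1.447988 = (1−α)·1.365241.
With A = 1.447988 and B = 1.365241: α·A = (1−α)·B, so α = B/(A+B) = 1.365241/2.813229 ≈ 0.485.

α ≈ 0.485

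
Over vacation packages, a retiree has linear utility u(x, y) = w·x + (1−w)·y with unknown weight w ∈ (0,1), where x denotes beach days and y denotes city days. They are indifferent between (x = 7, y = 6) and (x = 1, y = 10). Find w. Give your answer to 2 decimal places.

w = 0.40

Equating utilities: w·7 + (1−w)·6 = w·1 + (1−w)·10.
w·(7−1) = (1−w)·(10−6), i.e. w·6 = (1−w)·4.
So w/(1−w) = 4/6 = 0.6667, giving w = 4/(6+4) = 0.40.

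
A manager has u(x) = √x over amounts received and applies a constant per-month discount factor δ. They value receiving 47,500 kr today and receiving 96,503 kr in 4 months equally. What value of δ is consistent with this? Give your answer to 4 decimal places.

δ ≈ 0.9152

Equating discounted utilities: u(47500) = δ^4·u(96503) ⇒ δ^4 = u(47500)/u(96503).
Since u(x) = √x, δ^4 = √(47500/96503) = 0.70158.
Hence δ = (0.70158)^(1/4) = 0.915207.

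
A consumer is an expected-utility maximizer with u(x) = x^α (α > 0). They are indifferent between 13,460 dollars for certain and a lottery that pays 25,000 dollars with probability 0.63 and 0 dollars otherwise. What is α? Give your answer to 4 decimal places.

The lottery's expected utility is 0.63·u(25000) + 0.37·u(0) = 0.63·25000^α (since u(0) = 0 for α > 0).
Indifference: 13460^α = 0.63·25000^α, so (13460/25000)^α = 0.63.
α = ln(0.63) / ln(13460/25000) = -0.4620355/-0.6191535 ≈ 0.7462.

α ≈ 0.7462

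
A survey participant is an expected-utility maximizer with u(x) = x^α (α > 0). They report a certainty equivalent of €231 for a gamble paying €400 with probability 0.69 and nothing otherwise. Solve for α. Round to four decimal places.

α ≈ 0.6758

The lottery's expected utility is 0.69·u(400) + 0.31·u(0) = 0.69·400^α (since u(0) = 0 for α > 0).
Indifference: 231^α = 0.69·400^α, so (231/400)^α = 0.69.
Taking logs: α·ln(231/400) = ln(0.69), so α = -0.3710637 / -0.5490468 ≈ 0.6758.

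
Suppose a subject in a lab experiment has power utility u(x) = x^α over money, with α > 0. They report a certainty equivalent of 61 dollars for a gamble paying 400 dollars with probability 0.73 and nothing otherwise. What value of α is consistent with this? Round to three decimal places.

α ≈ 0.167

Since u(0) = 0, the lottery's EU is 0.73·400^α.
Equating: 61^α = 0.73·400^α, i.e. 0.1525^α = 0.73.
Take logs: α = ln 0.73 / ln(61/400) ≈ 0.16735.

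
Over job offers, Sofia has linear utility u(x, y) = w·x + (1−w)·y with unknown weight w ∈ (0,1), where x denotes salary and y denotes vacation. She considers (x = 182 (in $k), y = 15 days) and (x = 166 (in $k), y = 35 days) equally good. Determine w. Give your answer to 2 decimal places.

w = 0.56

Indifference: w·182 + (1−w)·15 = w·166 + (1−w)·35.
Collecting terms: w·16 = (1−w)·20.
Hence w = 20/(16+20) = 20/36 = 0.56.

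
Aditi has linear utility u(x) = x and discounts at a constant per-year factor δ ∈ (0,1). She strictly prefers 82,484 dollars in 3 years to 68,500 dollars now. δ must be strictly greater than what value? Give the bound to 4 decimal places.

δ > 0.9400

Under u(x) = x this choice says 68500 < δ^3·82484.
So δ^3 > 68500/82484 = 0.83046; taking the cube root of both positive sides preserves the inequality.
δ > (68500/82484)^(1/3) ≈ 0.9400.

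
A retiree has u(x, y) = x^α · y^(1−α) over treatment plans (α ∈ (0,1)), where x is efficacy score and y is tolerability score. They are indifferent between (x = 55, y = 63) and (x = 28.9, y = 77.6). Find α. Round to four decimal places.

α ≈ 0.2447

Set the two utilities equal: 55^α·63^(1−α) = 28.9^α·77.6^(1−α).
(55/28.9)^α = (77.6/63)^(1−α); take logs: α·ln(55/28.9) = (1−α)·ln(77.6/63), i.e. α·0.6434916 = (1−α)·0.2084327.
Thus α·(0.8519243) = 0.2084327, so α = 0.2084327/0.8519243 ≈ 0.2447.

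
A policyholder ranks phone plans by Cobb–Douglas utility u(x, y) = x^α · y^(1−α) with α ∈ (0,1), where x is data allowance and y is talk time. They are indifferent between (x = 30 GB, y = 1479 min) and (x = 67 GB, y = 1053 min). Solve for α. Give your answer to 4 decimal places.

The Cobb–Douglas utilities coincide, so 30^α·1479^(1−α) = 67^α·1053^(1−α).
(30/67)^α = (1053/1479)^(1−α); take logs: α·ln(30/67) = (1−α)·ln(1053/1479), i.e. α·-0.8034952 = (1−α)·-0.3397230.
So α/(1−α) = (-0.3397230)/(-0.8034952) = 0.4228065, and α = 0.4228065/1.4228065 ≈ 0.2972.

α ≈ 0.2972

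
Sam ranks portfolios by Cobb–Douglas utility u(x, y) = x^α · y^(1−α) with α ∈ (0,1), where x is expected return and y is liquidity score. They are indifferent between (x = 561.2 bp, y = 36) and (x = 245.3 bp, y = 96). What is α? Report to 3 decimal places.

α ≈ 0.542

Set the two utilities equal: 561.2^α·36^(1−α) = 245.3^α·96^(1−α).
(561.2/245.3)^α = (96/36)^(1−α); take logs: α·ln(561.2/245.3) = (1−α)·ln(96/36), i.e. α·0.827595 = (1−α)·0.980829.
Thus α·(1.808424) = 0.980829, so α = 0.980829/1.808424 ≈ 0.542.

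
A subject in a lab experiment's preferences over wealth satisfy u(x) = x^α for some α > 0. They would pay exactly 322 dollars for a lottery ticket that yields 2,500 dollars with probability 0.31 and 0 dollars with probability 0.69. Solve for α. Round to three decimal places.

Since u(0) = 0, the lottery's EU is 0.31·2500^α.
Indifference: 322^α = 0.31·2500^α, so (322/2500)^α = 0.31.
Taking logs: α·ln(322/2500) = ln(0.31), so α = -1.171183 / -2.049494 ≈ 0.571.

α ≈ 0.571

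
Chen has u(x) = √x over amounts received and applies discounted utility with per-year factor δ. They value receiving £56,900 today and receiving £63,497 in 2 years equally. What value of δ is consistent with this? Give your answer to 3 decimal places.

The payoff in 2 years is discounted by δ^2, so u(56900) = δ^2·u(63497) and δ^2 = u(56900)/u(63497).
Since u(x) = √x, δ^2 = √(56900/63497) = 0.94663.
So δ = 0.94663^(1/2) ≈ 0.973.

δ ≈ 0.973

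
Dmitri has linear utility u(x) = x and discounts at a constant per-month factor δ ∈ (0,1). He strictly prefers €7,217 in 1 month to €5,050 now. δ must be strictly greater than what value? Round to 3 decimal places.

Under u(x) = x this choice says 5050 < δ·7217.
So δ > 5050/7217 = 0.69974.

δ > 0.700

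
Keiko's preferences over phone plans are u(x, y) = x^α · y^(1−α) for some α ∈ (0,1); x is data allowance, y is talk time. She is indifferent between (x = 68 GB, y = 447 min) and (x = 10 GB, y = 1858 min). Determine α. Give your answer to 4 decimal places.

The Cobb–Douglas utilities coincide, so 68^α·447^(1−α) = 10^α·1858^(1−α).
Rearrange to (68/10)^α = (1858/447)^(1−α) and take logs: α·1.9169226 = (1−α)·1.4246973.
Thus α·(3.3416199) = 1.4246973, so α = 1.4246973/3.3416199 ≈ 0.4263.

α ≈ 0.4263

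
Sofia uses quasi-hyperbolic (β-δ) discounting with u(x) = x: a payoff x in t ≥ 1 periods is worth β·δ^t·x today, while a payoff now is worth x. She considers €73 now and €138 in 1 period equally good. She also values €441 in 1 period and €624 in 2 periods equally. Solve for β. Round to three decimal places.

β ≈ 0.748

The second indifference involves only future payoffs, so β cancels: β·δ^1·441 = β·δ^2·624, giving δ = 441/624 = 0.70673.
Now use the now-vs-future pair: 73 = β·δ·138 gives β = 73/(0.70673·138) ≈ 0.748.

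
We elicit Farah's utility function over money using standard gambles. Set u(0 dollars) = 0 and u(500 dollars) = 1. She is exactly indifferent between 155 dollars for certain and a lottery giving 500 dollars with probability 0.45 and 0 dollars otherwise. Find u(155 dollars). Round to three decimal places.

The indifference gives u(155 dollars) = 0.45·u(500 dollars) + 0.55·u(0 dollars) = 0.45·1 + 0.55·0 = 0.45.

0.450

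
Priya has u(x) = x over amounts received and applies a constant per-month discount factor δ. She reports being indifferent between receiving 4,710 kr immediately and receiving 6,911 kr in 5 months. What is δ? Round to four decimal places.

δ ≈ 0.9262

Equating discounted utilities: u(4710) = δ^5·u(6911) ⇒ δ^5 = u(4710)/u(6911).
With u(x) = x: δ^5 = 4710/6911 = 0.68152.
Hence δ = (0.68152)^(1/5) = 0.926181.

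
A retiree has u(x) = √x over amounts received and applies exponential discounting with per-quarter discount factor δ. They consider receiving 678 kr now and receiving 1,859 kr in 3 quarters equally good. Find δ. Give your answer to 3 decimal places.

Indifference means u(678) = δ^3 · u(1859), so δ^3 = u(678)/u(1859).
Since u(x) = √x, δ^3 = √(678/1859) = 0.60391.
So δ = 0.60391^(1/3) ≈ 0.845.

δ ≈ 0.845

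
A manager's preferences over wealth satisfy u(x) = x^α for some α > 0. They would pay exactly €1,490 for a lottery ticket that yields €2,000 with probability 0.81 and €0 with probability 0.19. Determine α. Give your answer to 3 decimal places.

α ≈ 0.716

Since u(0) = 0, the lottery's EU is 0.81·2000^α.
Equating: 1490^α = 0.81·2000^α, i.e. 0.7450^α = 0.81.
Taking logs: α·ln(1490/2000) = ln(0.81), so α = -0.210721 / -0.294371 ≈ 0.716.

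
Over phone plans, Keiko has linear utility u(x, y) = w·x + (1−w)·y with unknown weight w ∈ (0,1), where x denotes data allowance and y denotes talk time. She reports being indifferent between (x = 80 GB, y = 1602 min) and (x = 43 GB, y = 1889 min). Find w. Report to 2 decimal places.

u(80,1602) = u(43,1889) means w·80 + (1−w)·1602 = w·43 + (1−w)·1889.
Rearranging, 37·w − 287·(1−w) = 0.
So w/(1−w) = 287/37 = 7.7568, giving w = 287/(37+287) = 0.89.

w = 0.89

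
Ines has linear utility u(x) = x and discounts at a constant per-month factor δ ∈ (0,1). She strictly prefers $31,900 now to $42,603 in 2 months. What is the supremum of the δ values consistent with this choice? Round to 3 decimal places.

δ < 0.865

The preference means 31900 > δ^2·42603.
Dividing by 42603: δ^2 < 0.74877. Both sides are positive, so the square root keeps the direction.
δ < 0.74877^(1/2) = 0.865.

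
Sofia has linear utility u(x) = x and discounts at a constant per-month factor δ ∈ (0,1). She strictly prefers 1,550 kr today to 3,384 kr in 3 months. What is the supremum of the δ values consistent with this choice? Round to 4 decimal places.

The preference means 1550 > δ^3·3384.
Hence δ^3 < 1550/3384 = 0.45804, and x ↦ x^(1/3) is increasing on (0,∞).
δ < (1550/3384)^(1/3) ≈ 0.7708.

δ < 0.7708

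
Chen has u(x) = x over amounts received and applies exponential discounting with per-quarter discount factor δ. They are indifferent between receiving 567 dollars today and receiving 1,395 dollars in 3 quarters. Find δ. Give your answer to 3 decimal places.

Indifference means u(567) = δ^3 · u(1395), so δ^3 = u(567)/u(1395).
With u(x) = x: δ^3 = 567/1395 = 0.40645.
Hence δ = (0.40645)^(1/3) = 0.74075.

δ ≈ 0.741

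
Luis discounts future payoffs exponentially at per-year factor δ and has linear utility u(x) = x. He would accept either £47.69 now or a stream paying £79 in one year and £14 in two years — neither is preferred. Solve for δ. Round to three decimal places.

Equating present values: 47.69 = 79δ + 14δ².
So 14δ² + 79δ − 47.69 = 0.
δ = (−79 + √(79² + 4·14·47.69)) / (2·14) = (−79 + √8911.64) / 28 ≈ 0.550.

δ ≈ 0.550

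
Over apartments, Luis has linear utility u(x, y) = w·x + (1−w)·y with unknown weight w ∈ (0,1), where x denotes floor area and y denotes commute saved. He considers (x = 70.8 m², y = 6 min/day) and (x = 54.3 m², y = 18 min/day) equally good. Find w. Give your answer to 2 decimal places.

Indifference: w·70.8 + (1−w)·6 = w·54.3 + (1−w)·18.
w·(70.8−54.3) = (1−w)·(18−6), i.e. w·16.5 = (1−w)·12.
So w/(1−w) = 12/16.5 = 0.7273, giving w = 12/(16.5+12) = 0.42.

w = 0.42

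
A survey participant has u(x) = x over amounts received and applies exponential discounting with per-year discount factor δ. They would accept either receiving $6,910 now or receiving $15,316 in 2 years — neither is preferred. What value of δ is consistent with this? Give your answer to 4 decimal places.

δ ≈ 0.6717

Indifference means u(6910) = δ^2 · u(15316), so δ^2 = u(6910)/u(15316).
With u(x) = x: δ^2 = 6910/15316 = 0.45116.
So δ = 0.45116^(1/2) ≈ 0.6717.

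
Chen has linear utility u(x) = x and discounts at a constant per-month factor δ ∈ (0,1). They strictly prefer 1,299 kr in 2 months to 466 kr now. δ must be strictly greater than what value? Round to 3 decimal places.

δ > 0.599

Comparing present values: 466 < δ^2·1299.
Dividing by 1299: δ^2 > 0.35874. Both sides are positive, so the square root keeps the direction.
δ > (466/1299)^(1/2) ≈ 0.599.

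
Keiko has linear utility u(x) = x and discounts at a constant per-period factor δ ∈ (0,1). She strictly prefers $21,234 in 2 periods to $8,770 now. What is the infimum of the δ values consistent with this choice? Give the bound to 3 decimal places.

δ > 0.643

The preference means 8770 < δ^2·21234.
So δ^2 > 8770/21234 = 0.41302; taking the square root of both positive sides preserves the inequality.
δ > (8770/21234)^(1/2) ≈ 0.643.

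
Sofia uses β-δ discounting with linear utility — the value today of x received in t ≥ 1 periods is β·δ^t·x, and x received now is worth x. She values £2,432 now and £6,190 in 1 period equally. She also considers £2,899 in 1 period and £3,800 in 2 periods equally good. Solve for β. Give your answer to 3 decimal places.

β ≈ 0.515

The second indifference involves only future payoffs, so β cancels: β·δ^1·2899 = β·δ^2·3800, giving δ = 2899/3800 = 0.76289.
The first indifference: 2432 = β·δ·6190, so β = 2432/(δ·6190) = 2432/(0.76289·6190) ≈ 0.515.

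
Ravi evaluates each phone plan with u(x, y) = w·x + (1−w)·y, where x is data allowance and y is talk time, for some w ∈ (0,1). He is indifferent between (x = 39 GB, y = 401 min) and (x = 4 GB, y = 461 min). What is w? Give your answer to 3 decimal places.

Equating utilities: w·39 + (1−w)·401 = w·4 + (1−w)·461.
Rearranging, 35·w − 60·(1−w) = 0.
Hence w = 60/(35+60) = 60/95 = 0.632.

w = 0.632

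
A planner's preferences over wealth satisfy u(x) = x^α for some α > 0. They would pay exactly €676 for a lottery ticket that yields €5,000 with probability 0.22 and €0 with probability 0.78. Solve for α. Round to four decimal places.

α ≈ 0.7567

EU(lottery) = 0.22·5000^α + 0.78·0 = 0.22·5000^α.
Equating: 676^α = 0.22·5000^α, i.e. 0.1352^α = 0.22.
Taking logs: α·ln(676/5000) = ln(0.22), so α = -1.5141277 / -2.0010001 ≈ 0.7567.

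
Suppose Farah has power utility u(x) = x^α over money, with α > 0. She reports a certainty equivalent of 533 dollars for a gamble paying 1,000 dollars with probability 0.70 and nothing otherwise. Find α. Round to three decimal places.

The lottery's expected utility is 0.70·u(1000) + 0.30·u(0) = 0.70·1000^α (since u(0) = 0 for α > 0).
Equating: 533^α = 0.70·1000^α, i.e. 0.5330^α = 0.70.
Taking logs: α·ln(533/1000) = ln(0.70), so α = -0.356675 / -0.629234 ≈ 0.567.

α ≈ 0.567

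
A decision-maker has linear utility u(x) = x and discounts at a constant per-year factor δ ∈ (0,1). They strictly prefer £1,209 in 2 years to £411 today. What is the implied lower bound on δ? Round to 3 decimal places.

δ > 0.583

Under u(x) = x this choice says 411 < δ^2·1209.
Hence δ^2 > 411/1209 = 0.33995, and x ↦ x^(1/2) is increasing on (0,∞).
δ > 0.33995^(1/2) = 0.583.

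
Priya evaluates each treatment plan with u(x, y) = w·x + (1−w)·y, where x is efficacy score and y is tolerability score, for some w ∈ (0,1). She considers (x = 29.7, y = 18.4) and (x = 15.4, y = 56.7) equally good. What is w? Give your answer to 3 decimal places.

w = 0.728

u(29.7,18.4) = u(15.4,56.7) means w·29.7 + (1−w)·18.4 = w·15.4 + (1−w)·56.7.
w·(29.7−15.4) = (1−w)·(56.7−18.4), i.e. w·14.3 = (1−w)·38.3.
Hence w = 38.3/(14.3+38.3) = 38.3/52.6 = 0.728.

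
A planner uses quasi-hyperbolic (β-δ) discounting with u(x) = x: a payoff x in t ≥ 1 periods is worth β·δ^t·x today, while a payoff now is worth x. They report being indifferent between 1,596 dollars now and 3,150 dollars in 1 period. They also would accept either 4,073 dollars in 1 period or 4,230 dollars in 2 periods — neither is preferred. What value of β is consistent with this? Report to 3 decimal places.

From the later pair, β·δ^1·4073 = β·δ^2·4230; dividing through, δ = 4073/4230 = 0.96288.
Now use the now-vs-future pair: 1596 = β·δ·3150 gives β = 1596/(0.96288·3150) ≈ 0.526.

β ≈ 0.526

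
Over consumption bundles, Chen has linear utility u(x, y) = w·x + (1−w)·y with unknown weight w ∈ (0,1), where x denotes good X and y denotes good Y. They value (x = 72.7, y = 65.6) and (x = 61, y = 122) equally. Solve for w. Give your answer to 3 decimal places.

Equating utilities: w·72.7 + (1−w)·65.6 = w·61 + (1−w)·122.
Collecting terms: w·11.7 = (1−w)·56.4.
So w/(1−w) = 56.4/11.7 = 4.8205, giving w = 56.4/(11.7+56.4) = 0.828.

w = 0.828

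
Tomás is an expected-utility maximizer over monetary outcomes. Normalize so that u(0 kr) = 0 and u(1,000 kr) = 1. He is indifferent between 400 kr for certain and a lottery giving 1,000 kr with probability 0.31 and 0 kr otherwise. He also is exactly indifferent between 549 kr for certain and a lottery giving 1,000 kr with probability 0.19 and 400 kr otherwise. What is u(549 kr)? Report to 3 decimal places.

From the first indifference, u(400 kr) = 0.31·u(1,000 kr) + 0.69·u(0 kr) = 0.31·1 + 0.69·0 = 0.31.
Chaining: u(549 kr) = 0.19·1.00 + 0.81·0.31 = 0.4411.

0.441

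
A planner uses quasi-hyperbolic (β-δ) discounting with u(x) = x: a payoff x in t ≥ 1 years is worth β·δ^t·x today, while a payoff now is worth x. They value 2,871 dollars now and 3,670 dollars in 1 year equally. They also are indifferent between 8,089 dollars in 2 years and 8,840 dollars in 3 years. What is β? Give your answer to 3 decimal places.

β ≈ 0.855

The second indifference involves only future payoffs, so β cancels: β·δ^2·8089 = β·δ^3·8840, giving δ = 8089/8840 = 0.91505.
The first indifference: 2871 = β·δ·3670, so β = 2871/(δ·3670) = 2871/(0.91505·3670) ≈ 0.855.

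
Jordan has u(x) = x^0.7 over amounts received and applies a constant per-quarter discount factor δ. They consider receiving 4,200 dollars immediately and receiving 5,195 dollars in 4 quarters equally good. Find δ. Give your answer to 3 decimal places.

δ ≈ 0.963

Indifference means u(4200) = δ^4 · u(5195), so δ^4 = u(4200)/u(5195).
Since u(x) = x^0.7, δ^4 = (4200/5195)^0.7 = 0.80847^0.7 = 0.86172.
So δ = 0.86172^(1/4) ≈ 0.963.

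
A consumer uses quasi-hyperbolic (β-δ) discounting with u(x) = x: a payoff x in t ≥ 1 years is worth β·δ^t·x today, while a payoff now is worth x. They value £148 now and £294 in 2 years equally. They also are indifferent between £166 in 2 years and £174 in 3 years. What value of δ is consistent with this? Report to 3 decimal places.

δ ≈ 0.954

Both payoffs in the second observation are in the future, so β drops out: δ^2·166 = δ^3·174 ⇒ δ = 166/174 = 0.95402.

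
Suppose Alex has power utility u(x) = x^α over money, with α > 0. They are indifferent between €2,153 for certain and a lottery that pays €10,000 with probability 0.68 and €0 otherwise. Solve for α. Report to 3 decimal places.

α ≈ 0.251

The lottery's expected utility is 0.68·u(10000) + 0.32·u(0) = 0.68·10000^α (since u(0) = 0 for α > 0).
Setting u(2153) equal to that: 2153^α = 0.68·10000^α ⇒ (2153/10000)^α = 0.68.
α = ln(0.68) / ln(2153/10000) = -0.385662/-1.535723 ≈ 0.251.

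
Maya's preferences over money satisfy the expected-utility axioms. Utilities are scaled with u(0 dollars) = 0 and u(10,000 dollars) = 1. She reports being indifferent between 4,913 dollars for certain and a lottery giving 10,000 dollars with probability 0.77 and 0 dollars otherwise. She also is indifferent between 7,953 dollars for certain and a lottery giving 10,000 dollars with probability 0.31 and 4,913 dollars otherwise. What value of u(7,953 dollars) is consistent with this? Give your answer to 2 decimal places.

First, u(4,913 dollars) = 0.77·u(10,000 dollars) + 0.23·u(0 dollars) = 0.77.
The second indifference gives u(7,953 dollars) = 0.31·u(10,000 dollars) + 0.69·u(4,913 dollars) = 0.31·1.00 + 0.69·0.77 = 0.8413.

0.84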